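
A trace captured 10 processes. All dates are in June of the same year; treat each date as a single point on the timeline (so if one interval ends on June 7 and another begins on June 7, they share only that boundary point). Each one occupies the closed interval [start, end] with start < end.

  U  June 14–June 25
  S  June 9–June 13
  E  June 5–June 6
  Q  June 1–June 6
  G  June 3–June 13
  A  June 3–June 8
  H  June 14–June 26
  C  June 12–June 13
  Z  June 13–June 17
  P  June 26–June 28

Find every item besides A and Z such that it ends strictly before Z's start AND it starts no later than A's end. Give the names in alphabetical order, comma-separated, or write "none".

E, Q

Conditions: its end is strictly before Z's start (X.end < June 13) AND its start is no later than A's end (X.start <= June 8).
C: end June 13 < June 13? ✗; start June 12 <= June 8? ✗ → no.
E: end June 6 < June 13? ✓; start June 5 <= June 8? ✓ → yes.
G: end June 13 < June 13? ✗; start June 3 <= June 8? ✓ → no.
H: end June 26 < June 13? ✗; start June 14 <= June 8? ✗ → no.
P: end June 28 < June 13? ✗; start June 26 <= June 8? ✗ → no.
Q: end June 6 < June 13? ✓; start June 1 <= June 8? ✓ → yes.
S: end June 13 < June 13? ✗; start June 9 <= June 8? ✗ → no.
U: end June 25 < June 13? ✗; start June 14 <= June 8? ✗ → no.
Result: E, Q.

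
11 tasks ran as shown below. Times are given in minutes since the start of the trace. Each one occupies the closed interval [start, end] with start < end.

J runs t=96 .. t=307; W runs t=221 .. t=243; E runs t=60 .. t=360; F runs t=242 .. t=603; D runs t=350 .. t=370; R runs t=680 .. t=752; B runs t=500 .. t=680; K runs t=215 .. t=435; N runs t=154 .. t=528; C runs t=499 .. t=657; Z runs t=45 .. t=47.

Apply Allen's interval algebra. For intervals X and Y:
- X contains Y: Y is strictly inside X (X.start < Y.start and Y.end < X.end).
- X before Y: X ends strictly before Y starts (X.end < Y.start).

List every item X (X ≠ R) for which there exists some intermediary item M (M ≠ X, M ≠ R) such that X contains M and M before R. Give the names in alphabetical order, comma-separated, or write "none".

E, F, J, K, N

Target R = [t=680, t=752].
Intermediaries M with M before R: C, D, E, F, J, K, N, W, Z.
Via C — items with X contains C: none.
Via D — items with X contains D: F, K, N.
Via E — items with X contains E: none.
Via F — items with X contains F: none.
Via J — items with X contains J: E.
Via K — items with X contains K: N.
Via N — items with X contains N: none.
Via W — items with X contains W: E, J, K, N.
Via Z — items with X contains Z: none.
Union: E, F, J, K, N.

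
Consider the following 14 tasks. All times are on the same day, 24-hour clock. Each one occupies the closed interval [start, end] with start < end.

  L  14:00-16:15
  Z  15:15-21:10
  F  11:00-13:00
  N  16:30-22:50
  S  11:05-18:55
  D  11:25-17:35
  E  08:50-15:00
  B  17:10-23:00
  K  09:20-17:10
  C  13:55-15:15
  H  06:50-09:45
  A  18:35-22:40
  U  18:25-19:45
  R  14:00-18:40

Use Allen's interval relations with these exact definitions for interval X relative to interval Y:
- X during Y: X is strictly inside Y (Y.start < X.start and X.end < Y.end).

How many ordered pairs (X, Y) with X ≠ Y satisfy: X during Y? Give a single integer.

15

Checking all 182 ordered pairs for relation 'during'; matching pairs in alphabetical order:
(A, B): A during B ✓
(A, N): A during N ✓
(C, D): C during D ✓
(C, K): C during K ✓
(C, S): C during S ✓
(D, S): D during S ✓
(F, E): F during E ✓
(F, K): F during K ✓
(L, D): L during D ✓
(L, K): L during K ✓
(L, S): L during S ✓
(R, S): R during S ✓
(U, B): U during B ✓
(U, N): U during N ✓
(U, Z): U during Z ✓
Count: 15.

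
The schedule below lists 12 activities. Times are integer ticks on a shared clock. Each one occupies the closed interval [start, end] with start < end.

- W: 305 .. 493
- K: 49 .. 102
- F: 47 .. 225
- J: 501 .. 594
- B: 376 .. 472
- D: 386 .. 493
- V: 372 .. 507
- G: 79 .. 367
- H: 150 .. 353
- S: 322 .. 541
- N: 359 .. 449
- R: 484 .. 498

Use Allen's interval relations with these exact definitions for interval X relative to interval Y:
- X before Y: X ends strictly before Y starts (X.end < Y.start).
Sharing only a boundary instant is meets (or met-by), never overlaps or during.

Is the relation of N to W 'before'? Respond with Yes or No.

N = [359, 449], W = [305, 493].
Actual relation of N to W: during.
Asked whether 'before' holds → No.

No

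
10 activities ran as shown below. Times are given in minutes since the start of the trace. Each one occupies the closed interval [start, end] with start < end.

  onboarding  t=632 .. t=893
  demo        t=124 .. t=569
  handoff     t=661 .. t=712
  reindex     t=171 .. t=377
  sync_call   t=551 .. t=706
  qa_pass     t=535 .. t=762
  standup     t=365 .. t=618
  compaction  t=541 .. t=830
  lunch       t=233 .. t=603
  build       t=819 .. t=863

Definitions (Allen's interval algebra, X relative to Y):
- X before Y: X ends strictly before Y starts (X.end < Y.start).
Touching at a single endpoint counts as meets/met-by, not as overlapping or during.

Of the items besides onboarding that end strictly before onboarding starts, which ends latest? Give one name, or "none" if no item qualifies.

standup

Target onboarding = [t=632, t=893].
build [t=819, t=863] → during → excluded.
compaction [t=541, t=830] → overlaps → excluded.
demo [t=124, t=569] → before → candidate.
handoff [t=661, t=712] → during → excluded.
lunch [t=233, t=603] → before → candidate.
qa_pass [t=535, t=762] → overlaps → excluded.
reindex [t=171, t=377] → before → candidate.
standup [t=365, t=618] → before → candidate.
sync_call [t=551, t=706] → overlaps → excluded.
Among candidates, latest end is t=618 → standup.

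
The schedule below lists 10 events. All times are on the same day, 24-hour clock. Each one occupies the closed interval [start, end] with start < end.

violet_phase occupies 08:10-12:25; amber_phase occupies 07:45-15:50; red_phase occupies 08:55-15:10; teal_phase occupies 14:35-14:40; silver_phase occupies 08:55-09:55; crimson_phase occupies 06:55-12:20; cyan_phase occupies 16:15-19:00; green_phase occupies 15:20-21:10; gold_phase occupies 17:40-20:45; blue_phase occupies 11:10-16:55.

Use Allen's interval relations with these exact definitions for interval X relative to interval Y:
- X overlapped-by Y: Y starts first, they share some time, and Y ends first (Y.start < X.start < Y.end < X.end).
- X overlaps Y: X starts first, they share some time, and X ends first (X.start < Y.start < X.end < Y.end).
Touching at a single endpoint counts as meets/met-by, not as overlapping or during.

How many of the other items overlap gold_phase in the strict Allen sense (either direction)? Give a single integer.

Target gold_phase = [17:40, 20:45].
amber_phase [07:45, 15:50] → before → no.
blue_phase [11:10, 16:55] → before → no.
crimson_phase [06:55, 12:20] → before → no.
cyan_phase [16:15, 19:00] → overlaps → counts.
green_phase [15:20, 21:10] → contains → no.
red_phase [08:55, 15:10] → before → no.
silver_phase [08:55, 09:55] → before → no.
teal_phase [14:35, 14:40] → before → no.
violet_phase [08:10, 12:25] → before → no.
Total: 1.

1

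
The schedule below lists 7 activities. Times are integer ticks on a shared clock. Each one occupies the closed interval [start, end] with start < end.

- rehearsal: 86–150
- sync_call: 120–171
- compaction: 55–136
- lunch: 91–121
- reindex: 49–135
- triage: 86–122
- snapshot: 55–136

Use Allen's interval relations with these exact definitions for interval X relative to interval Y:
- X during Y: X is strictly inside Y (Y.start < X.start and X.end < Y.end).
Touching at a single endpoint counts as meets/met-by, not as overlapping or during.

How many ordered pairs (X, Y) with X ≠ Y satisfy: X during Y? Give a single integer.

Checking all 42 ordered pairs for relation 'during'; matching pairs in alphabetical order:
(lunch, compaction): lunch during compaction ✓
(lunch, rehearsal): lunch during rehearsal ✓
(lunch, reindex): lunch during reindex ✓
(lunch, snapshot): lunch during snapshot ✓
(lunch, triage): lunch during triage ✓
(triage, compaction): triage during compaction ✓
(triage, reindex): triage during reindex ✓
(triage, snapshot): triage during snapshot ✓
Count: 8.

8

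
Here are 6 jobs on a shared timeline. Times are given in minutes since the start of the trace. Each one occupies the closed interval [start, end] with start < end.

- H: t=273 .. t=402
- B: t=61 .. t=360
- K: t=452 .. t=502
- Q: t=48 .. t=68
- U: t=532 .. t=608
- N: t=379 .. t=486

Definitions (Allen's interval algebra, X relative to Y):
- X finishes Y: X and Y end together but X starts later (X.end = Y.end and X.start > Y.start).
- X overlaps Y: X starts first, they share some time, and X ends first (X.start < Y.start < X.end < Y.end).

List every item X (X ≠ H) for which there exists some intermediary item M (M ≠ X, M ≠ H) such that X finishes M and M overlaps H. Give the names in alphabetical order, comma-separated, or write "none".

none

Target H = [t=273, t=402].
Intermediaries M with M overlaps H: B.
Via B — items with X finishes B: none.
Union: none.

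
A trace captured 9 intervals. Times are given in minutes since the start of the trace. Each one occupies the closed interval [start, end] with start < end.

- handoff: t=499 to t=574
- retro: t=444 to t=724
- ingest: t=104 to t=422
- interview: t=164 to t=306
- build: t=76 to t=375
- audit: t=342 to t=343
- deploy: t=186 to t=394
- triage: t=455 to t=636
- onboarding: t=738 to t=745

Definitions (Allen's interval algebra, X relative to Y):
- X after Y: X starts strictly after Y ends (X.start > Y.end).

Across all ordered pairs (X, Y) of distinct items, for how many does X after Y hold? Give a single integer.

Checking all 72 ordered pairs for relation 'after'; matching pairs in alphabetical order:
(audit, interview): audit after interview ✓
(handoff, audit): handoff after audit ✓
(handoff, build): handoff after build ✓
(handoff, deploy): handoff after deploy ✓
(handoff, ingest): handoff after ingest ✓
(handoff, interview): handoff after interview ✓
(onboarding, audit): onboarding after audit ✓
(onboarding, build): onboarding after build ✓
(onboarding, deploy): onboarding after deploy ✓
(onboarding, handoff): onboarding after handoff ✓
(onboarding, ingest): onboarding after ingest ✓
(onboarding, interview): onboarding after interview ✓
(onboarding, retro): onboarding after retro ✓
(onboarding, triage): onboarding after triage ✓
(retro, audit): retro after audit ✓
(retro, build): retro after build ✓
(retro, deploy): retro after deploy ✓
(retro, ingest): retro after ingest ✓
(retro, interview): retro after interview ✓
(triage, audit): triage after audit ✓
(triage, build): triage after build ✓
(triage, deploy): triage after deploy ✓
(triage, ingest): triage after ingest ✓
(triage, interview): triage after interview ✓
Count: 24.

24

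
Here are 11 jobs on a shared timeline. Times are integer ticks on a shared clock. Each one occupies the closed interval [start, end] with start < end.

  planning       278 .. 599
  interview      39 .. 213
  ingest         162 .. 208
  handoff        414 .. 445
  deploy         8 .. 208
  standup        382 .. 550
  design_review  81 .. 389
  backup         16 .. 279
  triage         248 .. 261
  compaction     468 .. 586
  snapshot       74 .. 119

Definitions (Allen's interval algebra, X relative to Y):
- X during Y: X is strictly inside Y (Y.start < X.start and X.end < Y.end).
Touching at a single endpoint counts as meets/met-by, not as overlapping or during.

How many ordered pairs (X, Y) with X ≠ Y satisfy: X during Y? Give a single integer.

Checking all 110 ordered pairs for relation 'during'; matching pairs in alphabetical order:
(compaction, planning): compaction during planning ✓
(handoff, planning): handoff during planning ✓
(handoff, standup): handoff during standup ✓
(ingest, backup): ingest during backup ✓
(ingest, design_review): ingest during design_review ✓
(ingest, interview): ingest during interview ✓
(interview, backup): interview during backup ✓
(snapshot, backup): snapshot during backup ✓
(snapshot, deploy): snapshot during deploy ✓
(snapshot, interview): snapshot during interview ✓
(standup, planning): standup during planning ✓
(triage, backup): triage during backup ✓
(triage, design_review): triage during design_review ✓
Count: 13.

13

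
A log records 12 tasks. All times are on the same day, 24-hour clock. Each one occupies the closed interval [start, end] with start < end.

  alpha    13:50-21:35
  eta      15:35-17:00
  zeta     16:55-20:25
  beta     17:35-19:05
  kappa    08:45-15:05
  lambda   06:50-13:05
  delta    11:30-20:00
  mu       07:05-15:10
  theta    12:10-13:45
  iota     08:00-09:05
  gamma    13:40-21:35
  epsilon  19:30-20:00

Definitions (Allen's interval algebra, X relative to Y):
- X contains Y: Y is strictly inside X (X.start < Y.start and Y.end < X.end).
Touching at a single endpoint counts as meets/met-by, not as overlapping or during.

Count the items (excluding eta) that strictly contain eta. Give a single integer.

Target eta = [15:35, 17:00].
alpha [13:50, 21:35] → contains → counts.
beta [17:35, 19:05] → after → no.
delta [11:30, 20:00] → contains → counts.
epsilon [19:30, 20:00] → after → no.
gamma [13:40, 21:35] → contains → counts.
iota [08:00, 09:05] → before → no.
kappa [08:45, 15:05] → before → no.
lambda [06:50, 13:05] → before → no.
mu [07:05, 15:10] → before → no.
theta [12:10, 13:45] → before → no.
zeta [16:55, 20:25] → overlapped-by → no.
Total: 3.

3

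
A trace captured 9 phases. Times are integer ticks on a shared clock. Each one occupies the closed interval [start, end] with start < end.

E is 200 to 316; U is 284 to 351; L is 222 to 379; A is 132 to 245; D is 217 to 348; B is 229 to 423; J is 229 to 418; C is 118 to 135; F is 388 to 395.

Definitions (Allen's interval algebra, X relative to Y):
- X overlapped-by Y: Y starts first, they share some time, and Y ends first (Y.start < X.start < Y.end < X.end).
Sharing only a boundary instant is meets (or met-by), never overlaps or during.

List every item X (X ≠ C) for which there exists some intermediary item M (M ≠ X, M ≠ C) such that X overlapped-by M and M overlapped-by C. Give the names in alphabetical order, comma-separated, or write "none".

B, D, E, J, L

Target C = [118, 135].
Intermediaries M with M overlapped-by C: A.
Via A — items with X overlapped-by A: B, D, E, J, L.
Union: B, D, E, J, L.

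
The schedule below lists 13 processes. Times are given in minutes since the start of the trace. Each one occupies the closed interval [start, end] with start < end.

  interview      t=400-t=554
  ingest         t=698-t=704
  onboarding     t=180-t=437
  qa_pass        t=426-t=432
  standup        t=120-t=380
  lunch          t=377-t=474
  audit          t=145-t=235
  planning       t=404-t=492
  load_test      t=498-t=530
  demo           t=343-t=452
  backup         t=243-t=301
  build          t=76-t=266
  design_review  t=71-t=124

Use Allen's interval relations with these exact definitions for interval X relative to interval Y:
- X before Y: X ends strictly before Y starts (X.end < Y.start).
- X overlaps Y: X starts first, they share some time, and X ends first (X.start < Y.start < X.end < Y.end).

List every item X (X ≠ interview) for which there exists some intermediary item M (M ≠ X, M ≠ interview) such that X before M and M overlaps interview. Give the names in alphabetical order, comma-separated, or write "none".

audit, backup, build, design_review

Target interview = [t=400, t=554].
Intermediaries M with M overlaps interview: demo, lunch, onboarding.
Via demo — items with X before demo: audit, backup, build, design_review.
Via lunch — items with X before lunch: audit, backup, build, design_review.
Via onboarding — items with X before onboarding: design_review.
Union: audit, backup, build, design_review.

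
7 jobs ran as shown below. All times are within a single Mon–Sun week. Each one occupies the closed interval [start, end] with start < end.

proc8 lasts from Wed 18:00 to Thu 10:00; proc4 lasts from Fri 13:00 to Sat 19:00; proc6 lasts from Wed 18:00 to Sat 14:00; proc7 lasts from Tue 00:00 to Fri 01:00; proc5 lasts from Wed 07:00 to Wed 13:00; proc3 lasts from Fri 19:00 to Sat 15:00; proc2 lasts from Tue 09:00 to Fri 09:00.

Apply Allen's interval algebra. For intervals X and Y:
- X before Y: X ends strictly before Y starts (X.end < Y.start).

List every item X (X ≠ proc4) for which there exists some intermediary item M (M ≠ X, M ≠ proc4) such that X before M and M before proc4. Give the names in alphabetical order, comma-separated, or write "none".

proc5

Target proc4 = [Fri 13:00, Sat 19:00].
Intermediaries M with M before proc4: proc2, proc5, proc7, proc8.
Via proc2 — items with X before proc2: none.
Via proc5 — items with X before proc5: none.
Via proc7 — items with X before proc7: none.
Via proc8 — items with X before proc8: proc5.
Union: proc5.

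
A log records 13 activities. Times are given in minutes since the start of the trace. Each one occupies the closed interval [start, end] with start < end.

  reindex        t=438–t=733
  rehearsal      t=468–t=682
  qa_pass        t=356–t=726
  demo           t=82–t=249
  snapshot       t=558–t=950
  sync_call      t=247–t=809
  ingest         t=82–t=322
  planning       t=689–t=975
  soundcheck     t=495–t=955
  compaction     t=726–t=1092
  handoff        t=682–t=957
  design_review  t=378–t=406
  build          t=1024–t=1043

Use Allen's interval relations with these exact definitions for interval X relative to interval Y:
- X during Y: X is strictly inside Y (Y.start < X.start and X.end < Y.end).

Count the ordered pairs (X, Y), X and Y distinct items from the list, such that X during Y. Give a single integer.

Checking all 156 ordered pairs for relation 'during'; matching pairs in alphabetical order:
(build, compaction): build during compaction ✓
(design_review, qa_pass): design_review during qa_pass ✓
(design_review, sync_call): design_review during sync_call ✓
(qa_pass, sync_call): qa_pass during sync_call ✓
(rehearsal, qa_pass): rehearsal during qa_pass ✓
(rehearsal, reindex): rehearsal during reindex ✓
(rehearsal, sync_call): rehearsal during sync_call ✓
(reindex, sync_call): reindex during sync_call ✓
(snapshot, soundcheck): snapshot during soundcheck ✓
Count: 9.

9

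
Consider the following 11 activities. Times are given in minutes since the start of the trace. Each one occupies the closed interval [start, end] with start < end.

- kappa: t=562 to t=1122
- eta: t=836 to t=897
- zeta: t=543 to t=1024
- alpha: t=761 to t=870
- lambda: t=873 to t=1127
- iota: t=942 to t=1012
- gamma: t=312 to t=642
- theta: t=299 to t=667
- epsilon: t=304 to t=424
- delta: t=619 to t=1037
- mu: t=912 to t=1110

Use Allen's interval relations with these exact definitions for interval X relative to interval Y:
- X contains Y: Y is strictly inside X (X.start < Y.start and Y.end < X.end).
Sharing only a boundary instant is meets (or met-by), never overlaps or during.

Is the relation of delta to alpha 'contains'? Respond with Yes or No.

Yes

delta = [t=619, t=1037], alpha = [t=761, t=870].
Actual relation of delta to alpha: contains.
Asked whether 'contains' holds → Yes.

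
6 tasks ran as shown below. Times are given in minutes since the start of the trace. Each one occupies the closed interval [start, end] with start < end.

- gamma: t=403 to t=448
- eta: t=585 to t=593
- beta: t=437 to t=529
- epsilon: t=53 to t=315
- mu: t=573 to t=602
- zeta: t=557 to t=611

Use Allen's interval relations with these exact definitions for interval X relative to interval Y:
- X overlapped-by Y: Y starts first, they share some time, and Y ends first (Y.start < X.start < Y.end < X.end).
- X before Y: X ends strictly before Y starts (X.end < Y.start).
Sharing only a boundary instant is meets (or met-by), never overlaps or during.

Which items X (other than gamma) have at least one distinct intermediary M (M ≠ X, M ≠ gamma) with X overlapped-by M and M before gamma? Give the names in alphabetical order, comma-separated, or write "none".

Target gamma = [t=403, t=448].
Intermediaries M with M before gamma: epsilon.
Via epsilon — items with X overlapped-by epsilon: none.
Union: none.

none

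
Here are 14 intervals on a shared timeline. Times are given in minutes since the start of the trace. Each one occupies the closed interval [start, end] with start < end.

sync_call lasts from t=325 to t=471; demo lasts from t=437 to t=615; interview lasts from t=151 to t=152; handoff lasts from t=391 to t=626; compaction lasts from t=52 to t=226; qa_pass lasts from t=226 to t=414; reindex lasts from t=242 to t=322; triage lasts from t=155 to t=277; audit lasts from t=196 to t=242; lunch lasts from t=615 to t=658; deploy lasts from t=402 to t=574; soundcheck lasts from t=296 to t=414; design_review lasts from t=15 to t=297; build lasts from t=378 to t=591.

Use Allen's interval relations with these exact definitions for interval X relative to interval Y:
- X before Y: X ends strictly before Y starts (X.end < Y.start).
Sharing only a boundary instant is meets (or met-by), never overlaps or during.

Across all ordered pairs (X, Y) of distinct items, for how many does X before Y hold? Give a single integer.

Checking all 182 ordered pairs for relation 'before'; matching pairs in alphabetical order:
(audit, build): audit before build ✓
(audit, demo): audit before demo ✓
(audit, deploy): audit before deploy ✓
(audit, handoff): audit before handoff ✓
(audit, lunch): audit before lunch ✓
(audit, soundcheck): audit before soundcheck ✓
(audit, sync_call): audit before sync_call ✓
(build, lunch): build before lunch ✓
(compaction, build): compaction before build ✓
(compaction, demo): compaction before demo ✓
(compaction, deploy): compaction before deploy ✓
(compaction, handoff): compaction before handoff ✓
(compaction, lunch): compaction before lunch ✓
(compaction, reindex): compaction before reindex ✓
(compaction, soundcheck): compaction before soundcheck ✓
(compaction, sync_call): compaction before sync_call ✓
(deploy, lunch): deploy before lunch ✓
(design_review, build): design_review before build ✓
(design_review, demo): design_review before demo ✓
(design_review, deploy): design_review before deploy ✓
(design_review, handoff): design_review before handoff ✓
(design_review, lunch): design_review before lunch ✓
(design_review, sync_call): design_review before sync_call ✓
(interview, audit): interview before audit ✓
... plus 28 further pairs not listed.
Count: 52.

52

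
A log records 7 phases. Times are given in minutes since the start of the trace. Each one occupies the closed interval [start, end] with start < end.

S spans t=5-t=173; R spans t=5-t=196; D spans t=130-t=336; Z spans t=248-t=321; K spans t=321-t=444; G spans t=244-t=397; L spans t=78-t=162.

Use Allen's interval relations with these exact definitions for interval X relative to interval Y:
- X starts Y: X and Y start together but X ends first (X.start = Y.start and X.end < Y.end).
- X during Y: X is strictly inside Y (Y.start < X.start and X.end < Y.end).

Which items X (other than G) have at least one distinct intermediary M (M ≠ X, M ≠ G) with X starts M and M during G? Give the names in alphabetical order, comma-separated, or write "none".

Target G = [t=244, t=397].
Intermediaries M with M during G: Z.
Via Z — items with X starts Z: none.
Union: none.

none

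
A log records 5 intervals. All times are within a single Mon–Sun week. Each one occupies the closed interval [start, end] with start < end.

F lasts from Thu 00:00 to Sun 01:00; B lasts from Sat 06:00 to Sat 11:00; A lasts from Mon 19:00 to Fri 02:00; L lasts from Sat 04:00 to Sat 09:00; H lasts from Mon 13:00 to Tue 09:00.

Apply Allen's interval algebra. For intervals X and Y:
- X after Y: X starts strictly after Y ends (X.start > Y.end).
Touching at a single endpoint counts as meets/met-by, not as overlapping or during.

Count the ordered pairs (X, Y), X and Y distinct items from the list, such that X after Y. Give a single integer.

Checking all 20 ordered pairs for relation 'after'; matching pairs in alphabetical order:
(B, A): B after A ✓
(B, H): B after H ✓
(F, H): F after H ✓
(L, A): L after A ✓
(L, H): L after H ✓
Count: 5.

5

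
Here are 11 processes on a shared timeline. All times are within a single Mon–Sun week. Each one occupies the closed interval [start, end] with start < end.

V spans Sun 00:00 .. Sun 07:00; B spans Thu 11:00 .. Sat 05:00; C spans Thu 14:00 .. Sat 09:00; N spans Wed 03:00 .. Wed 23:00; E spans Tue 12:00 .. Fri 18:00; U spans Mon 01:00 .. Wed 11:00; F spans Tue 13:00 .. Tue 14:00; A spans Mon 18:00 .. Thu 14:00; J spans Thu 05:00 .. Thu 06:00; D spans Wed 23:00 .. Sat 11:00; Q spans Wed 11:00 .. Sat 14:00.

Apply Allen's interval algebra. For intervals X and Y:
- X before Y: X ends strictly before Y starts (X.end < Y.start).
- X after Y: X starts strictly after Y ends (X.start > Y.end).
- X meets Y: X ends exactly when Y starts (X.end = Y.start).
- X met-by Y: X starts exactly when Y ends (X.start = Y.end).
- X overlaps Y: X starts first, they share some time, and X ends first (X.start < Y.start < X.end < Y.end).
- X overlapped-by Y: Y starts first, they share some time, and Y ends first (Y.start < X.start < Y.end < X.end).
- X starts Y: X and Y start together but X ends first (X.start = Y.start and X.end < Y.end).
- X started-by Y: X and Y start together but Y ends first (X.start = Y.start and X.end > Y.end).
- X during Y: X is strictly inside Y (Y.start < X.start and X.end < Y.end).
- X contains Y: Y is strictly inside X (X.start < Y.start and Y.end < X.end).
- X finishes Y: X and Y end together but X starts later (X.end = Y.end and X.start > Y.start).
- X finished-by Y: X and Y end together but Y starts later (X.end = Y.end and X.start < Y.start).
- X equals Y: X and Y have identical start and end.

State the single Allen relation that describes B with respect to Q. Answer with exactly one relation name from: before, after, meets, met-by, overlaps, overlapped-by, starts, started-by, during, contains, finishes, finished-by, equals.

B = [Thu 11:00, Sat 05:00]; Q = [Wed 11:00, Sat 14:00].
Compare endpoints: B.start > Q.start, B.start < Q.end, B.end > Q.start, B.end < Q.end.
That pattern is 'during'.

during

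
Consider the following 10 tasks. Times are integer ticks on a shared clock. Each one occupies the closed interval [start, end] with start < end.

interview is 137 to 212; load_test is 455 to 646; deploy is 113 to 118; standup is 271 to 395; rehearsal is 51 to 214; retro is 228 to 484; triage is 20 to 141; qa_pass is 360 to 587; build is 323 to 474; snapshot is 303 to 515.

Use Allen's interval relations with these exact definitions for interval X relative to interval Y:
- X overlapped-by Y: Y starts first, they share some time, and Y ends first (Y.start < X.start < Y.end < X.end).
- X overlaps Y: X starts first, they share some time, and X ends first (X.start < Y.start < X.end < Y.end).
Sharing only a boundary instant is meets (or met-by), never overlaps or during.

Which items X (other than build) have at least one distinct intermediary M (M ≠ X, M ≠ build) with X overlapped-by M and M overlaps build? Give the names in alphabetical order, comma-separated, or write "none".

qa_pass, snapshot

Target build = [323, 474].
Intermediaries M with M overlaps build: standup.
Via standup — items with X overlapped-by standup: qa_pass, snapshot.
Union: qa_pass, snapshot.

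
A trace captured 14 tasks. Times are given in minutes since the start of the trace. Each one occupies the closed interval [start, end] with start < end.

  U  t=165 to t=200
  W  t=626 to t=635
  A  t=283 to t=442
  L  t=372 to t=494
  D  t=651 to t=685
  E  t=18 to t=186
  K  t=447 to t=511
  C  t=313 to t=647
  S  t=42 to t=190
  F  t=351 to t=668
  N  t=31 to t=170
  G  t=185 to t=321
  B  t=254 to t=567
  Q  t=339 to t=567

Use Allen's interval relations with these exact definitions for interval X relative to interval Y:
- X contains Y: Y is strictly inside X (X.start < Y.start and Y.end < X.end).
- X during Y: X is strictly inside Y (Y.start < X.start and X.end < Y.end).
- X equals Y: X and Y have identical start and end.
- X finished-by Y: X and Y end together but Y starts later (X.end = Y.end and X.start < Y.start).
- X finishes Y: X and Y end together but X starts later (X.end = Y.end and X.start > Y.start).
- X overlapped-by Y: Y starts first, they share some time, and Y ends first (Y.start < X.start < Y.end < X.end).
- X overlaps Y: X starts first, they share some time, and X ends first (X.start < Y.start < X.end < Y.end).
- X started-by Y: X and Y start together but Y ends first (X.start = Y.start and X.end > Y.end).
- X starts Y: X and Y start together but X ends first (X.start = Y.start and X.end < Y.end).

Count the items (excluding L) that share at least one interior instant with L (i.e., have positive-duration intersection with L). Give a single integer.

6

Target L = [t=372, t=494].
A [t=283, t=442] → overlaps → counts.
B [t=254, t=567] → contains → counts.
C [t=313, t=647] → contains → counts.
D [t=651, t=685] → after → no.
E [t=18, t=186] → before → no.
F [t=351, t=668] → contains → counts.
G [t=185, t=321] → before → no.
K [t=447, t=511] → overlapped-by → counts.
N [t=31, t=170] → before → no.
Q [t=339, t=567] → contains → counts.
S [t=42, t=190] → before → no.
U [t=165, t=200] → before → no.
W [t=626, t=635] → after → no.
Total: 6.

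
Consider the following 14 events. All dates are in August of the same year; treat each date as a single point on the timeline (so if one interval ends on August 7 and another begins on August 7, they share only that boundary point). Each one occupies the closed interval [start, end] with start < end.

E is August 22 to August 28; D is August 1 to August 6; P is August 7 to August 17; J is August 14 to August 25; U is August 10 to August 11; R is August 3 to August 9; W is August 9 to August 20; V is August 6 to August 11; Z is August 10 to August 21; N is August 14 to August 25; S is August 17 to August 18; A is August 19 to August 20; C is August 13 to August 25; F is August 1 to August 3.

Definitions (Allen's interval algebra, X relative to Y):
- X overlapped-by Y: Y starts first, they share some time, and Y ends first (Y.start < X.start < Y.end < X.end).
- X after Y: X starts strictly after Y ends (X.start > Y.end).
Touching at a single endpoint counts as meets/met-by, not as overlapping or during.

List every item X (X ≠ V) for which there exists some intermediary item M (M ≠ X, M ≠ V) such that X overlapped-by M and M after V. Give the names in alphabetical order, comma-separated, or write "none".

Target V = [August 6, August 11].
Intermediaries M with M after V: A, C, E, J, N, S.
Via A — items with X overlapped-by A: none.
Via C — items with X overlapped-by C: E.
Via E — items with X overlapped-by E: none.
Via J — items with X overlapped-by J: E.
Via N — items with X overlapped-by N: E.
Via S — items with X overlapped-by S: none.
Union: E.

E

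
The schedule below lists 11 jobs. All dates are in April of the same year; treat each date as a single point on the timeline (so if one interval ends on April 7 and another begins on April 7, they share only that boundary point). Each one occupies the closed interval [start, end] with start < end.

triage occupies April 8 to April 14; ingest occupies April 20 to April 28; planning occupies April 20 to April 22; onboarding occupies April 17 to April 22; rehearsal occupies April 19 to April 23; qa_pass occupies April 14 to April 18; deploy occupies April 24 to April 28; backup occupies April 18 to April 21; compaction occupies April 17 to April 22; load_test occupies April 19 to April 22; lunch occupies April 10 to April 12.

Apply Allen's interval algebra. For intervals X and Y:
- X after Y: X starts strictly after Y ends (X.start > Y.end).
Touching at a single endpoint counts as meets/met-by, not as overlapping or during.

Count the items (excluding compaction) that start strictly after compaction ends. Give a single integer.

1

Target compaction = [April 17, April 22].
backup [April 18, April 21] → during → no.
deploy [April 24, April 28] → after → counts.
ingest [April 20, April 28] → overlapped-by → no.
load_test [April 19, April 22] → finishes → no.
lunch [April 10, April 12] → before → no.
onboarding [April 17, April 22] → equals → no.
planning [April 20, April 22] → finishes → no.
qa_pass [April 14, April 18] → overlaps → no.
rehearsal [April 19, April 23] → overlapped-by → no.
triage [April 8, April 14] → before → no.
Total: 1.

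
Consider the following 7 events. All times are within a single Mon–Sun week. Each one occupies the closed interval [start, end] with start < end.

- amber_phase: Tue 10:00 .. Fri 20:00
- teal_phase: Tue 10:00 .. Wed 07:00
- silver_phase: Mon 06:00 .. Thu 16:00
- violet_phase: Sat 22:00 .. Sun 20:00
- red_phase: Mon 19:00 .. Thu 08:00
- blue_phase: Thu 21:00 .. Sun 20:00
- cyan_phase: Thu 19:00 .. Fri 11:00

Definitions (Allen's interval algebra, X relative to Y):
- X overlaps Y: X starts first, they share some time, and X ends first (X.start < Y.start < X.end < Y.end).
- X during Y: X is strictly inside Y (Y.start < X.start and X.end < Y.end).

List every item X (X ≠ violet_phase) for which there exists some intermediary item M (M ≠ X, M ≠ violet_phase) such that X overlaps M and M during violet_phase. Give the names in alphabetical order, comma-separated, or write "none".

Target violet_phase = [Sat 22:00, Sun 20:00].
Intermediaries M with M during violet_phase: none.
Union: none.

none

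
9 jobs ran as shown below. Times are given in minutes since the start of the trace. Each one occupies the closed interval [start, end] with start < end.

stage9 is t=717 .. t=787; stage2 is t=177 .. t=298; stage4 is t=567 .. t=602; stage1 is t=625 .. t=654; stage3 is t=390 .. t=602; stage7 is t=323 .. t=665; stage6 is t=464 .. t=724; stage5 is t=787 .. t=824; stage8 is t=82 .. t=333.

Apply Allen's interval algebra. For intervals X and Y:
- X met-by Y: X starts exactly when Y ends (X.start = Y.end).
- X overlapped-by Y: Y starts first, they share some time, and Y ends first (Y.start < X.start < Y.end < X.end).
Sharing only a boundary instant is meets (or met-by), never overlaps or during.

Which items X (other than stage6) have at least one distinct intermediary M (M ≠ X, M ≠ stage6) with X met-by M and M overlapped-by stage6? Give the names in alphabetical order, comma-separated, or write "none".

stage5

Target stage6 = [t=464, t=724].
Intermediaries M with M overlapped-by stage6: stage9.
Via stage9 — items with X met-by stage9: stage5.
Union: stage5.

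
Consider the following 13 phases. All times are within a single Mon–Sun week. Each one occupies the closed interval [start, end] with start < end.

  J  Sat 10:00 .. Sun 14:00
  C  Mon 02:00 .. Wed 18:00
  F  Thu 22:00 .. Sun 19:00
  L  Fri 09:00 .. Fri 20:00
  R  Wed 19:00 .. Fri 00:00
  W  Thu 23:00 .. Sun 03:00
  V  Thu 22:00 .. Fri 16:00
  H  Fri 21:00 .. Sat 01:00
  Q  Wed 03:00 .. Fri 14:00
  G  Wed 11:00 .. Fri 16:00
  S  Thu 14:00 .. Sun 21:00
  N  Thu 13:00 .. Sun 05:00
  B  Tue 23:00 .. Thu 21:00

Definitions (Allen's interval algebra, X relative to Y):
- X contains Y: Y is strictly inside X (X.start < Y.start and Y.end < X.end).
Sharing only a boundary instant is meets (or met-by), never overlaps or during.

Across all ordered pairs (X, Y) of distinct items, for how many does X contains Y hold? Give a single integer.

18

Checking all 156 ordered pairs for relation 'contains'; matching pairs in alphabetical order:
(F, H): F contains H ✓
(F, J): F contains J ✓
(F, L): F contains L ✓
(F, W): F contains W ✓
(G, R): G contains R ✓
(N, H): N contains H ✓
(N, L): N contains L ✓
(N, V): N contains V ✓
(N, W): N contains W ✓
(Q, R): Q contains R ✓
(S, F): S contains F ✓
(S, H): S contains H ✓
(S, J): S contains J ✓
(S, L): S contains L ✓
(S, V): S contains V ✓
(S, W): S contains W ✓
(W, H): W contains H ✓
(W, L): W contains L ✓
Count: 18.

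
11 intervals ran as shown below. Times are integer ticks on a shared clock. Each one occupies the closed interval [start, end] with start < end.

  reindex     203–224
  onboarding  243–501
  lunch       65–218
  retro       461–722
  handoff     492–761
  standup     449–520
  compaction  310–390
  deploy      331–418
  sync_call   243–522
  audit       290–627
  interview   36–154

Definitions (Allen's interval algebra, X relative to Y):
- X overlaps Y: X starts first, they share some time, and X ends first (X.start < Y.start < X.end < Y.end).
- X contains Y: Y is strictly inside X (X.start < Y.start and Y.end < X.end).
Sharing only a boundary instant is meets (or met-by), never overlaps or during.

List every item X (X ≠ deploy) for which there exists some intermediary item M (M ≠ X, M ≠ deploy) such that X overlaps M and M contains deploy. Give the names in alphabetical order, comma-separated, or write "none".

Target deploy = [331, 418].
Intermediaries M with M contains deploy: audit, onboarding, sync_call.
Via audit — items with X overlaps audit: onboarding, sync_call.
Via onboarding — items with X overlaps onboarding: none.
Via sync_call — items with X overlaps sync_call: none.
Union: onboarding, sync_call.

onboarding, sync_call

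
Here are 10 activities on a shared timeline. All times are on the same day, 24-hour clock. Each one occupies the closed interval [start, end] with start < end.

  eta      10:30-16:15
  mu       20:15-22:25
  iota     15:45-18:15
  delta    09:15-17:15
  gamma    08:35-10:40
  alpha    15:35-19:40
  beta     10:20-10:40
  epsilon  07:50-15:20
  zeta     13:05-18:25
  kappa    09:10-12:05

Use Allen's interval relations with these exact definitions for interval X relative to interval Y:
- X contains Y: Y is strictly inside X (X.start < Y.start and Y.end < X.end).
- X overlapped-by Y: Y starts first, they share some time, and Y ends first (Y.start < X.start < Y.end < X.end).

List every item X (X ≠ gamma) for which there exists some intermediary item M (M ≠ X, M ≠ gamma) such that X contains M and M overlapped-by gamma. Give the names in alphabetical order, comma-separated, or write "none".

delta, epsilon

Target gamma = [08:35, 10:40].
Intermediaries M with M overlapped-by gamma: delta, eta, kappa.
Via delta — items with X contains delta: none.
Via eta — items with X contains eta: delta.
Via kappa — items with X contains kappa: epsilon.
Union: delta, epsilon.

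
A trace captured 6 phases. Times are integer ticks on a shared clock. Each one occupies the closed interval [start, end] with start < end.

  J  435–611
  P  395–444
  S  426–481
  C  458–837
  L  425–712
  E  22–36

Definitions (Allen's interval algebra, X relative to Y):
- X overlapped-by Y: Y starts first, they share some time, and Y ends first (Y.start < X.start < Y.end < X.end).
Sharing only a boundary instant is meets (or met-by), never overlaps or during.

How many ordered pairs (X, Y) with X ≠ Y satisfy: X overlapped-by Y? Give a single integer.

7

Checking all 30 ordered pairs for relation 'overlapped-by'; matching pairs in alphabetical order:
(C, J): C overlapped-by J ✓
(C, L): C overlapped-by L ✓
(C, S): C overlapped-by S ✓
(J, P): J overlapped-by P ✓
(J, S): J overlapped-by S ✓
(L, P): L overlapped-by P ✓
(S, P): S overlapped-by P ✓
Count: 7.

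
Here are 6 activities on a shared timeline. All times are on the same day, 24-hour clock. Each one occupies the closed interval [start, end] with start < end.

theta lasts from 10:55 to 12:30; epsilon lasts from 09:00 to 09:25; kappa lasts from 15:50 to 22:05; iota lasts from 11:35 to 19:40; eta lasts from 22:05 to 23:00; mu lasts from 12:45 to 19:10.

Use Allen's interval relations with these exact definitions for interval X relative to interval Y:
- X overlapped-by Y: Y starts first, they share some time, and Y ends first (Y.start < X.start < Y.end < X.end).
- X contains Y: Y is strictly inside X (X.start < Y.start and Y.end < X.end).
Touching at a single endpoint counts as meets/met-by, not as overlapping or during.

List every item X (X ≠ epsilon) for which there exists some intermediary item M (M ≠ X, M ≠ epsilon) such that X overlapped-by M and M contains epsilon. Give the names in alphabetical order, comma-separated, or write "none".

none

Target epsilon = [09:00, 09:25].
Intermediaries M with M contains epsilon: none.
Union: none.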